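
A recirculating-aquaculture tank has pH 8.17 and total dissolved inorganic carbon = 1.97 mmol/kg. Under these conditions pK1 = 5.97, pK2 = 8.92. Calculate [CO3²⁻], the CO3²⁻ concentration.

[CO3²⁻] = 0.296 mmol/kg

α₂ = 1 / (1 + [H⁺]/K2 + [H⁺]²/(K1K2)) = 1 / (1 + 10^+0.75 + 10^-1.45)
   = 1 / (1 + 5.6234 + 0.035481) = 1/6.6589 = 0.1502
[CO3²⁻] = α₂ × DIC = 0.1502 × 1.97 = 0.296 mmol/kg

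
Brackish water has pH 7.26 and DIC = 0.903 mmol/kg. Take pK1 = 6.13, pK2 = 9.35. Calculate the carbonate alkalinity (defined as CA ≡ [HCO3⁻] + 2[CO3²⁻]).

CA = [HCO3⁻] + 2[CO3²⁻] = (α₁ + 2α₂)·DIC
At pH 7.26: [H⁺]/K1 = 10^-1.13 = 0.074131, K2/[H⁺] = 10^-2.09 = 0.0081283
α₁ = 1/(1 + 0.074131 + 0.0081283) = 1/1.0823 = 0.9240; α₂ = α₁·K2/[H⁺] = 0.007510
α₁ + 2α₂ = 0.9390
CA = 0.9390 × 0.903 = 0.848 mmol/kg

CA = 0.848 mmol/kg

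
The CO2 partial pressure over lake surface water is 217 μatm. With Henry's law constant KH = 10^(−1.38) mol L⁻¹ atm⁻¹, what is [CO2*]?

[CO2*] = 9.05 μmol/L

KH = 10^(−1.38) = 4.169×10^-2 mol L⁻¹ atm⁻¹
[CO2*] = KH · pCO2 = 4.169×10^-2 × 217×10^-6 atm = 9.05×10^-6 mol/L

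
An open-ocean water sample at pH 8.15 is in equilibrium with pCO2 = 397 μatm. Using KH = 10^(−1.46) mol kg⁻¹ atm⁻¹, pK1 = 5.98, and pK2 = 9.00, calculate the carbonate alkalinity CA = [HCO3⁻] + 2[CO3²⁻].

CA = 2.61 mmol/kg

[CO2*] = KH · pCO2 = 10^(−1.46) × 397×10^-6 = 1.377×10^-5 mol/kg
α₀ = 1/(1 + K1/[H⁺] + K1K2/[H⁺]²) = 1/(1 + 10^+2.17 + 10^+1.32) = 0.005889
DIC = [CO2*]/α₀ = 1.377×10^-5 / 0.005889 = 2.337 mmol/kg
CA = (α₁ + 2α₂)·DIC = (0.8711 + 2×0.1230) × 2.337 = 2.61 mmol/kg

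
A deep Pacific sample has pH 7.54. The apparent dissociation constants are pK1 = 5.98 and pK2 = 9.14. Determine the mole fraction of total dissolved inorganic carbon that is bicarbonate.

α₁ = 1 / (1 + [H⁺]/K1 + K2/[H⁺]) = 1 / (1 + 10^-1.56 + 10^-1.60)
   = 1 / (1 + 0.027542 + 0.025119) = 1/1.0527 = 0.9500

α₁ = 0.950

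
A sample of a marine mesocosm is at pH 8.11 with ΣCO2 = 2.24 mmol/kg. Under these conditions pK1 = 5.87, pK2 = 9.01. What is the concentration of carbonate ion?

α₂ = 1 / (1 + [H⁺]/K2 + [H⁺]²/(K1K2)) = 1 / (1 + 10^+0.90 + 10^-1.34)
   = 1 / (1 + 7.9433 + 0.045709) = 1/8.9890 = 0.1112
[CO3²⁻] = α₂ × DIC = 0.1112 × 2.24 = 0.249 mmol/kg

[CO3²⁻] = 0.249 mmol/kg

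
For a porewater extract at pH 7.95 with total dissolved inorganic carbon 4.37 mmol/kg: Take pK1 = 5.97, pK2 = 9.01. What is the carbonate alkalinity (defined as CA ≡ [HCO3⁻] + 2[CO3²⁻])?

CA = [HCO3⁻] + 2[CO3²⁻] = (α₁ + 2α₂)·DIC
At pH 7.95: [H⁺]/K1 = 10^-1.98 = 0.010471, K2/[H⁺] = 10^-1.06 = 0.087096
α₁ = 1/(1 + 0.010471 + 0.087096) = 1/1.0976 = 0.9111; α₂ = α₁·K2/[H⁺] = 0.07935
α₁ + 2α₂ = 1.0698
CA = 1.0698 × 4.37 = 4.68 mmol/kg

CA = 4.68 mmol/kg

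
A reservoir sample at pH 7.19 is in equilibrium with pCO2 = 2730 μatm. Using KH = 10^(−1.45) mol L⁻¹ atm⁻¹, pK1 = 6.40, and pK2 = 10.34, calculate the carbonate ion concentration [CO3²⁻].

[CO3²⁻] = 0.423 μmol/L

[CO2*] = KH · pCO2 = 10^(−1.45) × 2730×10^-6 = 9.686×10^-5 mol/L
α₀ = 1/(1 + K1/[H⁺] + K1K2/[H⁺]²) = 1/(1 + 10^+0.79 + 10^-2.36) = 0.1395
DIC = [CO2*]/α₀ = 9.686×10^-5 / 0.1395 = 0.6945 mmol/L
[CO3²⁻] = α₂·DIC; α₂ = 0.0006088, so [CO3²⁻] = 0.0006088 × 0.6945 = 0.000423 mmol/L = 0.423 μmol/L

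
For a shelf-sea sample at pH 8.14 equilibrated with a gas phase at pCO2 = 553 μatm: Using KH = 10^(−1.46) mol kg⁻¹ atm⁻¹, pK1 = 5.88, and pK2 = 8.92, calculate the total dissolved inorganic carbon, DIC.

[CO2*] = KH · pCO2 = 10^(−1.46) × 553×10^-6 = 1.917×10^-5 mol/kg
α₀ = 1/(1 + K1/[H⁺] + K1K2/[H⁺]²) = 1/(1 + 10^+2.26 + 10^+1.48) = 0.004691
DIC = [CO2*]/α₀ = 1.917×10^-5 / 0.004691 = 4.09 mmol/kg

DIC = 4.09 mmol/kg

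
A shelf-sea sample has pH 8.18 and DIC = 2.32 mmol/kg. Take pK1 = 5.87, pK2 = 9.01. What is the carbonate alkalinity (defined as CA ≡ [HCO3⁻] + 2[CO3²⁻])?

CA = [HCO3⁻] + 2[CO3²⁻] = (α₁ + 2α₂)·DIC
At pH 8.18: [H⁺]/K1 = 10^-2.31 = 0.0048978, K2/[H⁺] = 10^-0.83 = 0.14791
α₁ = 1/(1 + 0.0048978 + 0.14791) = 1/1.1528 = 0.8674; α₂ = α₁·K2/[H⁺] = 0.1283
α₁ + 2α₂ = 1.1241
CA = 1.1241 × 2.32 = 2.61 mmol/kg

CA = 2.61 mmol/kg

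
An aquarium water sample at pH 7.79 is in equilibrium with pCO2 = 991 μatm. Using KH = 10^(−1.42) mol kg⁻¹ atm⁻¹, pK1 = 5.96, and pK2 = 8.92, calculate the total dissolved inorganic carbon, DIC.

DIC = 2.77 mmol/kg

[CO2*] = KH · pCO2 = 10^(−1.42) × 991×10^-6 = 3.768×10^-5 mol/kg
α₀ = 1/(1 + K1/[H⁺] + K1K2/[H⁺]²) = 1/(1 + 10^+1.83 + 10^+0.70) = 0.01358
DIC = [CO2*]/α₀ = 3.768×10^-5 / 0.01358 = 2.77 mmol/kg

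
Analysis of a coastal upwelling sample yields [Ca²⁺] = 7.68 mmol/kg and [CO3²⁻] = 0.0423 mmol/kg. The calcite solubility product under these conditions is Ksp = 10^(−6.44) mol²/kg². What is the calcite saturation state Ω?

Ω = 0.895

Ksp = 10^(−6.44) = 3.631×10^-7
Ω = [Ca²⁺][CO3²⁻]/Ksp = (7.68×10^-3)(0.0423×10^-3) / 3.631×10^-7 = 0.895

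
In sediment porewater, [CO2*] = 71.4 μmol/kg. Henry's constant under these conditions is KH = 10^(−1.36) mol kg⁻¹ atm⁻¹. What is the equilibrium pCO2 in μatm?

pCO2 = 1640 μatm

KH = 10^(−1.36) = 4.365×10^-2 mol kg⁻¹ atm⁻¹
pCO2 = [CO2*]/KH = 71.4×10^-6 / 4.365×10^-2 = 1.64×10^-3 atm = 1640 μatm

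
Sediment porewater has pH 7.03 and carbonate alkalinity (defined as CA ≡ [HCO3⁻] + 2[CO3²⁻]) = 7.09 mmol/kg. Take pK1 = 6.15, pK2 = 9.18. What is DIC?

DIC = 7.96 mmol/kg

CA = [HCO3⁻] + 2[CO3²⁻] = (α₁ + 2α₂)·DIC
At pH 7.03: [H⁺]/K1 = 10^-0.88 = 0.13183, K2/[H⁺] = 10^-2.15 = 0.0070795
α₁ = 1/(1 + 0.13183 + 0.0070795) = 1/1.1389 = 0.8780; α₂ = α₁·K2/[H⁺] = 0.006216
α₁ + 2α₂ = 0.8905
DIC = CA / (α₁ + 2α₂) = 7.09 / 0.8905 = 7.96 mmol/kg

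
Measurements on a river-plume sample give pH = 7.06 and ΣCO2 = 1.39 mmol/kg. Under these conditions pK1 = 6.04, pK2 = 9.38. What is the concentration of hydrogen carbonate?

α₁ = 1 / (1 + [H⁺]/K1 + K2/[H⁺]) = 1 / (1 + 10^-1.02 + 10^-2.32)
   = 1 / (1 + 0.095499 + 0.0047863) = 1/1.1003 = 0.9089
[HCO3⁻] = α₁ × DIC = 0.9089 × 1.39 = 1.26 mmol/kg

[HCO3⁻] = 1.26 mmol/kg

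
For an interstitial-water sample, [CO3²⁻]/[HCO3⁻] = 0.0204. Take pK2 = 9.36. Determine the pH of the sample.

From K2 = [H⁺][CO3²⁻]/[HCO3⁻]:  pH = pK2 + log₁₀([CO3²⁻]/[HCO3⁻])
log₁₀(0.0204) = -1.690
pH = 9.36 + (-1.690) = 7.67

pH = 7.67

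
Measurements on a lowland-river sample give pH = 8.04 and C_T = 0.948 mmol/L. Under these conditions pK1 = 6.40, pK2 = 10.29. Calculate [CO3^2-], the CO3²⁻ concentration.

α₂ = 1 / (1 + [H⁺]/K2 + [H⁺]²/(K1K2)) = 1 / (1 + 10^+2.25 + 10^+0.61)
   = 1 / (1 + 177.83 + 4.0738) = 1/182.90 = 0.005467
[CO3²⁻] = α₂ × DIC = 0.005467 × 0.948 = 0.00518 mmol/L = 5.18 μmol/L

[CO3²⁻] = 5.18 μmol/L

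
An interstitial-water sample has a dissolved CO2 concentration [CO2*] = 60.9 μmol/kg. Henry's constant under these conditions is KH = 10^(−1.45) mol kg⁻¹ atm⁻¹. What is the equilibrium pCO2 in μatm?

KH = 10^(−1.45) = 3.548×10^-2 mol kg⁻¹ atm⁻¹
pCO2 = [CO2*]/KH = 60.9×10^-6 / 3.548×10^-2 = 1.72×10^-3 atm = 1720 μatm

pCO2 = 1720 μatm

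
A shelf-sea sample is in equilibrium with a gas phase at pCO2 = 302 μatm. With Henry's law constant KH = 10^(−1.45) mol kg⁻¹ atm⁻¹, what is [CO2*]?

KH = 10^(−1.45) = 3.548×10^-2 mol kg⁻¹ atm⁻¹
[CO2*] = KH · pCO2 = 3.548×10^-2 × 302×10^-6 atm = 1.07×10^-5 mol/kg

[CO2*] = 10.7 μmol/kg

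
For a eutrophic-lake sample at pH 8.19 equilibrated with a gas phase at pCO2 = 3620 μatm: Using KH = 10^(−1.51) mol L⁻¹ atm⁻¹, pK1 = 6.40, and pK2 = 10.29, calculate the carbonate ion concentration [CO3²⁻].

[CO2*] = KH · pCO2 = 10^(−1.51) × 3620×10^-6 = 1.119×10^-4 mol/L
α₀ = 1/(1 + K1/[H⁺] + K1K2/[H⁺]²) = 1/(1 + 10^+1.79 + 10^-0.31) = 0.01584
DIC = [CO2*]/α₀ = 1.119×10^-4 / 0.01584 = 7.064 mmol/L
[CO3²⁻] = α₂·DIC; α₂ = 0.007756, so [CO3²⁻] = 0.007756 × 7.064 = 0.0548 mmol/L

[CO3²⁻] = 0.0548 mmol/L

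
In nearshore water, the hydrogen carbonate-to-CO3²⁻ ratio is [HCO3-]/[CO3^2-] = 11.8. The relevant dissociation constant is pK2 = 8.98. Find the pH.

pH = 7.91

From K2 = [H⁺][CO3^2-]/[HCO3-]:  pH = pK2 − log₁₀([HCO3-]/[CO3^2-])
log₁₀(11.8) = +1.072
pH = 8.98 − (+1.072) = 7.91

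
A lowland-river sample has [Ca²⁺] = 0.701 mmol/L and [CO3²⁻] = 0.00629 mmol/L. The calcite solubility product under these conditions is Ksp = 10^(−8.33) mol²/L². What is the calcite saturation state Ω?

Ksp = 10^(−8.33) = 4.677×10^-9
Ω = [Ca²⁺][CO3²⁻]/Ksp = (0.701×10^-3)(0.00629×10^-3) / 4.677×10^-9 = 0.943

Ω = 0.943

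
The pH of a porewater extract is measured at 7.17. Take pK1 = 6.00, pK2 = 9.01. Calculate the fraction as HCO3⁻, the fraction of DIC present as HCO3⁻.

α₁ = 1 / (1 + [H⁺]/K1 + K2/[H⁺]) = 1 / (1 + 10^-1.17 + 10^-1.84)
   = 1 / (1 + 0.067608 + 0.014454) = 1/1.0821 = 0.9242

α₁ = 0.924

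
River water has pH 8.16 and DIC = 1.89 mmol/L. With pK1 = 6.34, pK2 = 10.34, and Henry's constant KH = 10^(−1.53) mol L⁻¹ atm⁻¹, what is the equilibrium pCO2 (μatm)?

α₀ = 1 / (1 + K1/[H⁺] + K1K2/[H⁺]²) = 1 / (1 + 10^+1.82 + 10^-0.36)
   = 1 / (1 + 66.069 + 0.43652) = 1/67.506 = 0.01481
[CO2*] = α₀ × DIC = 0.01481 × 1.89 = 0.02800 mmol/L
pCO2 = [CO2*]/KH = 2.800×10^-5 / 2.951×10^-2 = 949 μatm

pCO2 = 949 μatm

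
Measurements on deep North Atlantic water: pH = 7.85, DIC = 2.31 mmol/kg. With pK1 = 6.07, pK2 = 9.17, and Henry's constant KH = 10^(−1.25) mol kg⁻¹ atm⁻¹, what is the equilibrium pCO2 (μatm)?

α₀ = 1 / (1 + K1/[H⁺] + K1K2/[H⁺]²) = 1 / (1 + 10^+1.78 + 10^+0.46)
   = 1 / (1 + 60.256 + 2.8840) = 1/64.140 = 0.01559
[CO2*] = α₀ × DIC = 0.01559 × 2.31 = 0.03601 mmol/kg
pCO2 = [CO2*]/KH = 3.601×10^-5 / 5.623×10^-2 = 640 μatm

pCO2 = 640 μatm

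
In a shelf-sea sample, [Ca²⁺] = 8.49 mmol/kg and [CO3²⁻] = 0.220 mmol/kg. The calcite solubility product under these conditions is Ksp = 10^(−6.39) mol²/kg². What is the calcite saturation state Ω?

Ω = 4.58

Ksp = 10^(−6.39) = 4.074×10^-7
Ω = [Ca²⁺][CO3²⁻]/Ksp = (8.49×10^-3)(0.220×10^-3) / 4.074×10^-7 = 4.58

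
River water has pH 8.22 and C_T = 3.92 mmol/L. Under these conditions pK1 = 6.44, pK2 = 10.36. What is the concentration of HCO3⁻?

α₁ = 1 / (1 + [H⁺]/K1 + K2/[H⁺]) = 1 / (1 + 10^-1.78 + 10^-2.14)
   = 1 / (1 + 0.016596 + 0.0072444) = 1/1.0238 = 0.9767
[HCO3⁻] = α₁ × DIC = 0.9767 × 3.92 = 3.83 mmol/L

[HCO3⁻] = 3.83 mmol/L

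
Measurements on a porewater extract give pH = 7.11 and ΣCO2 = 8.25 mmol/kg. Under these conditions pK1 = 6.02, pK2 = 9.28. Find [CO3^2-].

[CO3²⁻] = 0.0513 mmol/kg

α₂ = 1 / (1 + [H⁺]/K2 + [H⁺]²/(K1K2)) = 1 / (1 + 10^+2.17 + 10^+1.08)
   = 1 / (1 + 147.91 + 12.023) = 1/160.93 = 0.006214
[CO3²⁻] = α₂ × DIC = 0.006214 × 8.25 = 0.0513 mmol/kg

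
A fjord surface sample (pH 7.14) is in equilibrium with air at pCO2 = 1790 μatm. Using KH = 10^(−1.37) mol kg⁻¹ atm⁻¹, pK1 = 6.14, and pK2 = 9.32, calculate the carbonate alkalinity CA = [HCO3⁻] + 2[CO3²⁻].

[CO2*] = KH · pCO2 = 10^(−1.37) × 1790×10^-6 = 7.636×10^-5 mol/kg
α₀ = 1/(1 + K1/[H⁺] + K1K2/[H⁺]²) = 1/(1 + 10^+1.00 + 10^-1.18) = 0.09037
DIC = [CO2*]/α₀ = 7.636×10^-5 / 0.09037 = 0.8450 mmol/kg
CA = (α₁ + 2α₂)·DIC = (0.9037 + 2×0.005970) × 0.8450 = 0.774 mmol/kg

CA = 0.774 mmol/kg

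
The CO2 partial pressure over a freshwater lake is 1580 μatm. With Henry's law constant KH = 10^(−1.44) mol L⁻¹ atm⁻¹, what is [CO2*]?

[CO2*] = 57.4 μmol/L

KH = 10^(−1.44) = 3.631×10^-2 mol L⁻¹ atm⁻¹
[CO2*] = KH · pCO2 = 3.631×10^-2 × 1580×10^-6 atm = 5.74×10^-5 mol/L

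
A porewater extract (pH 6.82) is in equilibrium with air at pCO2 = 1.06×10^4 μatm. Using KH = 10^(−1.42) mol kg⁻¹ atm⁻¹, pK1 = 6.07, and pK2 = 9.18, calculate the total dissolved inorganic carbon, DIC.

DIC = 2.68 mmol/kg

[CO2*] = KH · pCO2 = 10^(−1.42) × 1.06×10^4×10^-6 = 4.030×10^-4 mol/kg
α₀ = 1/(1 + K1/[H⁺] + K1K2/[H⁺]²) = 1/(1 + 10^+0.75 + 10^-1.61) = 0.1504
DIC = [CO2*]/α₀ = 4.030×10^-4 / 0.1504 = 2.68 mmol/kg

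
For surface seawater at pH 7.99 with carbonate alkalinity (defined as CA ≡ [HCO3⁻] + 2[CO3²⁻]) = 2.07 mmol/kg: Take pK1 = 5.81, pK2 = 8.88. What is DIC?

CA = [HCO3⁻] + 2[CO3²⁻] = (α₁ + 2α₂)·DIC
At pH 7.99: [H⁺]/K1 = 10^-2.18 = 0.0066069, K2/[H⁺] = 10^-0.89 = 0.12882
α₁ = 1/(1 + 0.0066069 + 0.12882) = 1/1.1354 = 0.8807; α₂ = α₁·K2/[H⁺] = 0.1135
α₁ + 2α₂ = 1.1076
DIC = CA / (α₁ + 2α₂) = 2.07 / 1.1076 = 1.87 mmol/kg

DIC = 1.87 mmol/kg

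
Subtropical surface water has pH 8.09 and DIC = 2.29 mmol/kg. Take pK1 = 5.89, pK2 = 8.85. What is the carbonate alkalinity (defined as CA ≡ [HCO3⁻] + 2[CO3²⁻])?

CA = 2.61 mmol/kg

CA = [HCO3⁻] + 2[CO3²⁻] = (α₁ + 2α₂)·DIC
At pH 8.09: [H⁺]/K1 = 10^-2.20 = 0.0063096, K2/[H⁺] = 10^-0.76 = 0.17378
α₁ = 1/(1 + 0.0063096 + 0.17378) = 1/1.1801 = 0.8474; α₂ = α₁·K2/[H⁺] = 0.1473
α₁ + 2α₂ = 1.1419
CA = 1.1419 × 2.29 = 2.61 mmol/kg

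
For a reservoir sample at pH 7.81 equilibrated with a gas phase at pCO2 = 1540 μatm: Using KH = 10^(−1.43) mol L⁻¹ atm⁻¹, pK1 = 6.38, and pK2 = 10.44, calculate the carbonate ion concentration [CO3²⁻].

[CO2*] = KH · pCO2 = 10^(−1.43) × 1540×10^-6 = 5.722×10^-5 mol/L
α₀ = 1/(1 + K1/[H⁺] + K1K2/[H⁺]²) = 1/(1 + 10^+1.43 + 10^-1.20) = 0.03574
DIC = [CO2*]/α₀ = 5.722×10^-5 / 0.03574 = 1.601 mmol/L
[CO3²⁻] = α₂·DIC; α₂ = 0.002255, so [CO3²⁻] = 0.002255 × 1.601 = 0.00361 mmol/L = 3.61 μmol/L

[CO3²⁻] = 3.61 μmol/L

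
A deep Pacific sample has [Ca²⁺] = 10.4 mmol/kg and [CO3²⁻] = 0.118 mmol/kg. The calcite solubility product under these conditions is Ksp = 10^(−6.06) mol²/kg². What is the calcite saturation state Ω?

Ω = 1.41

Ksp = 10^(−6.06) = 8.710×10^-7
Ω = [Ca²⁺][CO3²⁻]/Ksp = (10.4×10^-3)(0.118×10^-3) / 8.710×10^-7 = 1.41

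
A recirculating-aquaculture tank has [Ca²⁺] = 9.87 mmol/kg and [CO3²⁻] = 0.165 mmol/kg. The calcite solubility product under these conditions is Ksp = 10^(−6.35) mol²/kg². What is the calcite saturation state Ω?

Ω = 3.65

Ksp = 10^(−6.35) = 4.467×10^-7
Ω = [Ca²⁺][CO3²⁻]/Ksp = (9.87×10^-3)(0.165×10^-3) / 4.467×10^-7 = 3.65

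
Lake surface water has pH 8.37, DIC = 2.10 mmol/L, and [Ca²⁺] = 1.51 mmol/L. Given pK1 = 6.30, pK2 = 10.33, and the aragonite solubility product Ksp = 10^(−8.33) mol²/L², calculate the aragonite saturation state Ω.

α₂ = 1 / (1 + [H⁺]/K2 + [H⁺]²/(K1K2)) = 1 / (1 + 10^+1.96 + 10^-0.11)
   = 1 / (1 + 91.201 + 0.77625) = 1/92.977 = 0.01076
[CO3²⁻] = α₂ × DIC = 0.01076 × 2.10 = 0.02259 mmol/L
Ksp = 10^(−8.33) = 4.677×10^-9
Ω = [Ca²⁺][CO3²⁻]/Ksp = (1.51×10^-3)(2.259×10^-5) / 4.677×10^-9 = 7.29

Ω = 7.29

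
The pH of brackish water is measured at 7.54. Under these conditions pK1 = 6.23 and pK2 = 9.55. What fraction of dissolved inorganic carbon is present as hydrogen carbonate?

α₁ = 0.945

α₁ = 1 / (1 + [H⁺]/K1 + K2/[H⁺]) = 1 / (1 + 10^-1.31 + 10^-2.01)
   = 1 / (1 + 0.048978 + 0.0097724) = 1/1.0588 = 0.9445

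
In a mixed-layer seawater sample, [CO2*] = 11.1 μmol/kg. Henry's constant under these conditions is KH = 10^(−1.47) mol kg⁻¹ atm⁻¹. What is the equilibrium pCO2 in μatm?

pCO2 = 328 μatm

KH = 10^(−1.47) = 3.388×10^-2 mol kg⁻¹ atm⁻¹
pCO2 = [CO2*]/KH = 11.1×10^-6 / 3.388×10^-2 = 3.28×10^-4 atm = 328 μatm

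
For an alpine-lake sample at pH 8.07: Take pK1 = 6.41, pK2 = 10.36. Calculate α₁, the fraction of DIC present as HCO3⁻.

α₁ = 1 / (1 + [H⁺]/K1 + K2/[H⁺]) = 1 / (1 + 10^-1.66 + 10^-2.29)
   = 1 / (1 + 0.021878 + 0.0051286) = 1/1.0270 = 0.9737

α₁ = 0.974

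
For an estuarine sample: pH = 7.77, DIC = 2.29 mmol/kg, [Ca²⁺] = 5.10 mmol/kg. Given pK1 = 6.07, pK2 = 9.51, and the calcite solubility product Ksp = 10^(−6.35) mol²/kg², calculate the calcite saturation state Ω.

α₂ = 1 / (1 + [H⁺]/K2 + [H⁺]²/(K1K2)) = 1 / (1 + 10^+1.74 + 10^+0.04)
   = 1 / (1 + 54.954 + 1.0965) = 1/57.051 = 0.01753
[CO3²⁻] = α₂ × DIC = 0.01753 × 2.29 = 0.04014 mmol/kg
Ksp = 10^(−6.35) = 4.467×10^-7
Ω = [Ca²⁺][CO3²⁻]/Ksp = (5.10×10^-3)(4.014×10^-5) / 4.467×10^-7 = 0.458

Ω = 0.458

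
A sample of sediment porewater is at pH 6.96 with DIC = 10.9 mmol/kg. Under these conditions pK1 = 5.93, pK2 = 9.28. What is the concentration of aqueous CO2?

α₀ = 1 / (1 + K1/[H⁺] + K1K2/[H⁺]²) = 1 / (1 + 10^+1.03 + 10^-1.29)
   = 1 / (1 + 10.715 + 0.051286) = 1/11.766 = 0.08499
[CO2*] = α₀ × DIC = 0.08499 × 10.9 = 0.926 mmol/kg

[CO2*] = 0.926 mmol/kg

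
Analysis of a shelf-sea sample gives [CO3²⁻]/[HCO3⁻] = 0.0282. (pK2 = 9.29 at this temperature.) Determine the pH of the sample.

pH = 7.74

From K2 = [H⁺][CO3²⁻]/[HCO3⁻]:  pH = pK2 + log₁₀([CO3²⁻]/[HCO3⁻])
log₁₀(0.0282) = -1.550
pH = 9.29 + (-1.550) = 7.74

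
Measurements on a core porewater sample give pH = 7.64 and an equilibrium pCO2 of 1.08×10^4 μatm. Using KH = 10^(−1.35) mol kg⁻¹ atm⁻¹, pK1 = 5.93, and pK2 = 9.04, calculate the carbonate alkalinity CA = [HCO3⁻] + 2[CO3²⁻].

CA = 26.7 mmol/kg

[CO2*] = KH · pCO2 = 10^(−1.35) × 1.08×10^4×10^-6 = 4.824×10^-4 mol/kg
α₀ = 1/(1 + K1/[H⁺] + K1K2/[H⁺]²) = 1/(1 + 10^+1.71 + 10^+0.31) = 0.01841
DIC = [CO2*]/α₀ = 4.824×10^-4 / 0.01841 = 26.21 mmol/kg
CA = (α₁ + 2α₂)·DIC = (0.9440 + 2×0.03758) × 26.21 = 26.7 mmol/kg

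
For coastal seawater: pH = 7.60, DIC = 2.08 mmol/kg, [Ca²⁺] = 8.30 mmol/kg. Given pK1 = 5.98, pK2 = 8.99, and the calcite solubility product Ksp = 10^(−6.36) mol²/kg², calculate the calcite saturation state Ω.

Ω = 1.51

α₂ = 1 / (1 + [H⁺]/K2 + [H⁺]²/(K1K2)) = 1 / (1 + 10^+1.39 + 10^-0.23)
   = 1 / (1 + 24.547 + 0.58884) = 1/26.136 = 0.03826
[CO3²⁻] = α₂ × DIC = 0.03826 × 2.08 = 0.07958 mmol/kg
Ksp = 10^(−6.36) = 4.365×10^-7
Ω = [Ca²⁺][CO3²⁻]/Ksp = (8.30×10^-3)(7.958×10^-5) / 4.365×10^-7 = 1.51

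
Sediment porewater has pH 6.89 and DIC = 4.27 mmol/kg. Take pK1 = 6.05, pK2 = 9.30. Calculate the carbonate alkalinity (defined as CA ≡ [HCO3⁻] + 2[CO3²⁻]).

CA = 3.75 mmol/kg

CA = [HCO3⁻] + 2[CO3²⁻] = (α₁ + 2α₂)·DIC
At pH 6.89: [H⁺]/K1 = 10^-0.84 = 0.14454, K2/[H⁺] = 10^-2.41 = 0.0038905
α₁ = 1/(1 + 0.14454 + 0.0038905) = 1/1.1484 = 0.8708; α₂ = α₁·K2/[H⁺] = 0.003388
α₁ + 2α₂ = 0.8775
CA = 0.8775 × 4.27 = 3.75 mmol/kg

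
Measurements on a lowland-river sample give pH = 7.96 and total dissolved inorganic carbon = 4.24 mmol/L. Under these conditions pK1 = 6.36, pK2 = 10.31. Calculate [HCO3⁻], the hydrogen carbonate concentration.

α₁ = 1 / (1 + [H⁺]/K1 + K2/[H⁺]) = 1 / (1 + 10^-1.60 + 10^-2.35)
   = 1 / (1 + 0.025119 + 0.0044668) = 1/1.0296 = 0.9713
[HCO3⁻] = α₁ × DIC = 0.9713 × 4.24 = 4.12 mmol/L

[HCO3⁻] = 4.12 mmol/L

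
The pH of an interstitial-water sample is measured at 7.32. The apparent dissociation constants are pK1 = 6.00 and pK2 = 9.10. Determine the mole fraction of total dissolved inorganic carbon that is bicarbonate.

α₁ = 0.939

α₁ = 1 / (1 + [H⁺]/K1 + K2/[H⁺]) = 1 / (1 + 10^-1.32 + 10^-1.78)
   = 1 / (1 + 0.047863 + 0.016596) = 1/1.0645 = 0.9394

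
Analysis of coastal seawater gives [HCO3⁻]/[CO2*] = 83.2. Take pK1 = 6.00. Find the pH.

From K1 = [H⁺][HCO3⁻]/[CO2*]:  pH = pK1 + log₁₀([HCO3⁻]/[CO2*])
log₁₀(83.2) = +1.920
pH = 6.00 + (+1.920) = 7.92

pH = 7.92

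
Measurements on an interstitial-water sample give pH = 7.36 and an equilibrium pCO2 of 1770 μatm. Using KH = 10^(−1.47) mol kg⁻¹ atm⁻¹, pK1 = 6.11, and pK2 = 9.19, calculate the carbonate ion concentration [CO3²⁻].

[CO3²⁻] = 15.8 μmol/kg

[CO2*] = KH · pCO2 = 10^(−1.47) × 1770×10^-6 = 5.998×10^-5 mol/kg
α₀ = 1/(1 + K1/[H⁺] + K1K2/[H⁺]²) = 1/(1 + 10^+1.25 + 10^-0.58) = 0.05250
DIC = [CO2*]/α₀ = 5.998×10^-5 / 0.05250 = 1.142 mmol/kg
[CO3²⁻] = α₂·DIC; α₂ = 0.01381, so [CO3²⁻] = 0.01381 × 1.142 = 0.0158 mmol/kg = 15.8 μmol/kg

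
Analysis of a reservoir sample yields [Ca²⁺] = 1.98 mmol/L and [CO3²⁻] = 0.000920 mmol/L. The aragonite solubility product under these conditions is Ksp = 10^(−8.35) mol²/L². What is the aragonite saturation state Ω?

Ω = 0.408

Ksp = 10^(−8.35) = 4.467×10^-9
Ω = [Ca²⁺][CO3²⁻]/Ksp = (1.98×10^-3)(0.000920×10^-3) / 4.467×10^-9 = 0.408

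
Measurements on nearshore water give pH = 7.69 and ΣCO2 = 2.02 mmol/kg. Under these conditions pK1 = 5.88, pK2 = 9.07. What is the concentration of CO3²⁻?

[CO3²⁻] = 0.0797 mmol/kg

α₂ = 1 / (1 + [H⁺]/K2 + [H⁺]²/(K1K2)) = 1 / (1 + 10^+1.38 + 10^-0.43)
   = 1 / (1 + 23.988 + 0.37154) = 1/25.360 = 0.03943
[CO3²⁻] = α₂ × DIC = 0.03943 × 2.02 = 0.0797 mmol/kg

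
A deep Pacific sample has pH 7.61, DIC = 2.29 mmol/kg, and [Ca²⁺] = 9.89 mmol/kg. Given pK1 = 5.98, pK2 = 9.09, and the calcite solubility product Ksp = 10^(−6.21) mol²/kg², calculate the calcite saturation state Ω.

α₂ = 1 / (1 + [H⁺]/K2 + [H⁺]²/(K1K2)) = 1 / (1 + 10^+1.48 + 10^-0.15)
   = 1 / (1 + 30.200 + 0.70795) = 1/31.907 = 0.03134
[CO3²⁻] = α₂ × DIC = 0.03134 × 2.29 = 0.07177 mmol/kg
Ksp = 10^(−6.21) = 6.166×10^-7
Ω = [Ca²⁺][CO3²⁻]/Ksp = (9.89×10^-3)(7.177×10^-5) / 6.166×10^-7 = 1.15

Ω = 1.15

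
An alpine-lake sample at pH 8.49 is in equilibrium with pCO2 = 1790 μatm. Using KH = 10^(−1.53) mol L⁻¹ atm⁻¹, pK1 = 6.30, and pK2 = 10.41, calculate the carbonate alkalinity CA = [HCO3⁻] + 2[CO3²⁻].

[CO2*] = KH · pCO2 = 10^(−1.53) × 1790×10^-6 = 5.283×10^-5 mol/L
α₀ = 1/(1 + K1/[H⁺] + K1K2/[H⁺]²) = 1/(1 + 10^+2.19 + 10^+0.27) = 0.006339
DIC = [CO2*]/α₀ = 5.283×10^-5 / 0.006339 = 8.333 mmol/L
CA = (α₁ + 2α₂)·DIC = (0.9819 + 2×0.01180) × 8.333 = 8.38 mmol/L

CA = 8.38 mmol/L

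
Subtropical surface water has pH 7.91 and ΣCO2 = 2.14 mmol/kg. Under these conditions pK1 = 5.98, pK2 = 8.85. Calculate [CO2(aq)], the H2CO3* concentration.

α₀ = 1 / (1 + K1/[H⁺] + K1K2/[H⁺]²) = 1 / (1 + 10^+1.93 + 10^+0.99)
   = 1 / (1 + 85.114 + 9.7724) = 1/95.886 = 0.01043
[CO2*] = α₀ × DIC = 0.01043 × 2.14 = 0.0223 mmol/kg

[CO2*] = 0.0223 mmol/kg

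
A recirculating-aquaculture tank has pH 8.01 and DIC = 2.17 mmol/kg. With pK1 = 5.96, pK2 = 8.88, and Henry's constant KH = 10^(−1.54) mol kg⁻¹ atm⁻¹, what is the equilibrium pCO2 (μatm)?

pCO2 = 586 μatm

α₀ = 1 / (1 + K1/[H⁺] + K1K2/[H⁺]²) = 1 / (1 + 10^+2.05 + 10^+1.18)
   = 1 / (1 + 112.20 + 15.136) = 1/128.34 = 0.007792
[CO2*] = α₀ × DIC = 0.007792 × 2.17 = 0.01691 mmol/kg = 16.91 μmol/kg
pCO2 = [CO2*]/KH = 1.691×10^-5 / 2.884×10^-2 = 586 μatm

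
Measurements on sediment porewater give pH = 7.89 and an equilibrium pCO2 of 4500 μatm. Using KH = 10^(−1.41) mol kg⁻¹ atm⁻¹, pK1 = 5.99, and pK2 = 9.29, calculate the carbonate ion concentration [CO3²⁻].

[CO3²⁻] = 0.554 mmol/kg

[CO2*] = KH · pCO2 = 10^(−1.41) × 4500×10^-6 = 1.751×10^-4 mol/kg
α₀ = 1/(1 + K1/[H⁺] + K1K2/[H⁺]²) = 1/(1 + 10^+1.90 + 10^+0.50) = 0.01196
DIC = [CO2*]/α₀ = 1.751×10^-4 / 0.01196 = 14.64 mmol/kg
[CO3²⁻] = α₂·DIC; α₂ = 0.03783, so [CO3²⁻] = 0.03783 × 14.64 = 0.554 mmol/kg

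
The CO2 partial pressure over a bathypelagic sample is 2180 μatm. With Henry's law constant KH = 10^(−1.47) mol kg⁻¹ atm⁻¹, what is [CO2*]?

KH = 10^(−1.47) = 3.388×10^-2 mol kg⁻¹ atm⁻¹
[CO2*] = KH · pCO2 = 3.388×10^-2 × 2180×10^-6 atm = 7.39×10^-5 mol/kg

[CO2*] = 73.9 μmol/kg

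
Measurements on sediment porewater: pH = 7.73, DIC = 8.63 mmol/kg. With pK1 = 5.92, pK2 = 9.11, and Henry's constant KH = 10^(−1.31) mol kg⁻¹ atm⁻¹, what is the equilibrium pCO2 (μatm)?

pCO2 = 2580 μatm

α₀ = 1 / (1 + K1/[H⁺] + K1K2/[H⁺]²) = 1 / (1 + 10^+1.81 + 10^+0.43)
   = 1 / (1 + 64.565 + 2.6915) = 1/68.257 = 0.01465
[CO2*] = α₀ × DIC = 0.01465 × 8.63 = 0.1264 mmol/kg
pCO2 = [CO2*]/KH = 1.264×10^-4 / 4.898×10^-2 = 2580 μatm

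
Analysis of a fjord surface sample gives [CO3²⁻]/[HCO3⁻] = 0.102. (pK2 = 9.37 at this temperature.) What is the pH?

From K2 = [H⁺][CO3²⁻]/[HCO3⁻]:  pH = pK2 + log₁₀([CO3²⁻]/[HCO3⁻])
log₁₀(0.102) = -0.991
pH = 9.37 + (-0.991) = 8.38

pH = 8.38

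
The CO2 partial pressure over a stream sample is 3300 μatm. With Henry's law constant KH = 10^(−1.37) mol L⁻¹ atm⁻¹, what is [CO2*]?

[CO2*] = 141 μmol/L

KH = 10^(−1.37) = 4.266×10^-2 mol L⁻¹ atm⁻¹
[CO2*] = KH · pCO2 = 4.266×10^-2 × 3300×10^-6 atm = 1.41×10^-4 mol/L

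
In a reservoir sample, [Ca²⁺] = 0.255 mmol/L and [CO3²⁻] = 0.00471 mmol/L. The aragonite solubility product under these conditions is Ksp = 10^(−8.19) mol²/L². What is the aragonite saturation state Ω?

Ω = 0.186

Ksp = 10^(−8.19) = 6.457×10^-9
Ω = [Ca²⁺][CO3²⁻]/Ksp = (0.255×10^-3)(0.00471×10^-3) / 6.457×10^-9 = 0.186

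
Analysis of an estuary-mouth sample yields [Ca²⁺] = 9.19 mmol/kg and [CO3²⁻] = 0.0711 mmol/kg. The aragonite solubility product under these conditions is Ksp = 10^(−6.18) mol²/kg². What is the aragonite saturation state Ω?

Ω = 0.989

Ksp = 10^(−6.18) = 6.607×10^-7
Ω = [Ca²⁺][CO3²⁻]/Ksp = (9.19×10^-3)(0.0711×10^-3) / 6.607×10^-7 = 0.989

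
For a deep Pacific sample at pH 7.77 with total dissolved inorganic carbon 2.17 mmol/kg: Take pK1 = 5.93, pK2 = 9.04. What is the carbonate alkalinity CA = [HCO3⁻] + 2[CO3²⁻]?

CA = 2.25 mmol/kg

CA = [HCO3⁻] + 2[CO3²⁻] = (α₁ + 2α₂)·DIC
At pH 7.77: [H⁺]/K1 = 10^-1.84 = 0.014454, K2/[H⁺] = 10^-1.27 = 0.053703
α₁ = 1/(1 + 0.014454 + 0.053703) = 1/1.0682 = 0.9362; α₂ = α₁·K2/[H⁺] = 0.05028
α₁ + 2α₂ = 1.0367
CA = 1.0367 × 2.17 = 2.25 mmol/kg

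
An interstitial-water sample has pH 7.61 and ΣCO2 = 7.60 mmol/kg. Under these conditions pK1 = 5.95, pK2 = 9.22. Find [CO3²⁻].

α₂ = 1 / (1 + [H⁺]/K2 + [H⁺]²/(K1K2)) = 1 / (1 + 10^+1.61 + 10^-0.05)
   = 1 / (1 + 40.738 + 0.89125) = 1/42.629 = 0.02346
[CO3²⁻] = α₂ × DIC = 0.02346 × 7.60 = 0.178 mmol/kg

[CO3²⁻] = 0.178 mmol/kg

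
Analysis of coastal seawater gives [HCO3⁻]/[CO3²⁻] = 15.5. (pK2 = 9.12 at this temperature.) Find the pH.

pH = 7.93

From K2 = [H⁺][CO3²⁻]/[HCO3⁻]:  pH = pK2 − log₁₀([HCO3⁻]/[CO3²⁻])
log₁₀(15.5) = +1.190
pH = 9.12 − (+1.190) = 7.93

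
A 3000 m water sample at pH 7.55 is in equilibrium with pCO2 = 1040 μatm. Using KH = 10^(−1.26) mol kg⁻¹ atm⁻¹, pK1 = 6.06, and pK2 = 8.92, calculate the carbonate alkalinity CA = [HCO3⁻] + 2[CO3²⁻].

CA = 1.92 mmol/kg

[CO2*] = KH · pCO2 = 10^(−1.26) × 1040×10^-6 = 5.715×10^-5 mol/kg
α₀ = 1/(1 + K1/[H⁺] + K1K2/[H⁺]²) = 1/(1 + 10^+1.49 + 10^+0.12) = 0.03010
DIC = [CO2*]/α₀ = 5.715×10^-5 / 0.03010 = 1.899 mmol/kg
CA = (α₁ + 2α₂)·DIC = (0.9302 + 2×0.03968) × 1.899 = 1.92 mmol/kg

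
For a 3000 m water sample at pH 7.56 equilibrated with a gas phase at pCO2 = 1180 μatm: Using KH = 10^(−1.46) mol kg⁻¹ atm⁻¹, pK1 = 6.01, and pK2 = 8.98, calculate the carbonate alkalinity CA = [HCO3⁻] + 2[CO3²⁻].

CA = 1.56 mmol/kg

[CO2*] = KH · pCO2 = 10^(−1.46) × 1180×10^-6 = 4.091×10^-5 mol/kg
α₀ = 1/(1 + K1/[H⁺] + K1K2/[H⁺]²) = 1/(1 + 10^+1.55 + 10^+0.13) = 0.02643
DIC = [CO2*]/α₀ = 4.091×10^-5 / 0.02643 = 1.548 mmol/kg
CA = (α₁ + 2α₂)·DIC = (0.9379 + 2×0.03566) × 1.548 = 1.56 mmol/kg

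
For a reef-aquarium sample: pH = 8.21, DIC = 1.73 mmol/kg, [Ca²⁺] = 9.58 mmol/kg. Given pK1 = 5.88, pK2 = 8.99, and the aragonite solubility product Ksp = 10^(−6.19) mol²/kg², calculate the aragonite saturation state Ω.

Ω = 3.64

α₂ = 1 / (1 + [H⁺]/K2 + [H⁺]²/(K1K2)) = 1 / (1 + 10^+0.78 + 10^-1.55)
   = 1 / (1 + 6.0256 + 0.028184) = 1/7.0538 = 0.1418
[CO3²⁻] = α₂ × DIC = 0.1418 × 1.73 = 0.2453 mmol/kg
Ksp = 10^(−6.19) = 6.457×10^-7
Ω = [Ca²⁺][CO3²⁻]/Ksp = (9.58×10^-3)(2.453×10^-4) / 6.457×10^-7 = 3.64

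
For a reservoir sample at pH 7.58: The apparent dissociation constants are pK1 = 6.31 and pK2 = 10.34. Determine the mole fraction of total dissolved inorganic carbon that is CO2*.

α₀ = 0.0509

α₀ = 1 / (1 + K1/[H⁺] + K1K2/[H⁺]²) = 1 / (1 + 10^+1.27 + 10^-1.49)
   = 1 / (1 + 18.621 + 0.032359) = 1/19.653 = 0.05088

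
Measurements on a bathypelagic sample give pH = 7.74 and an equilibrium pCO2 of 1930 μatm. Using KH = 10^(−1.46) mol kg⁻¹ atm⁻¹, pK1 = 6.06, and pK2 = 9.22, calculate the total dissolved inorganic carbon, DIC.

DIC = 3.38 mmol/kg

[CO2*] = KH · pCO2 = 10^(−1.46) × 1930×10^-6 = 6.692×10^-5 mol/kg
α₀ = 1/(1 + K1/[H⁺] + K1K2/[H⁺]²) = 1/(1 + 10^+1.68 + 10^+0.20) = 0.01982
DIC = [CO2*]/α₀ = 6.692×10^-5 / 0.01982 = 3.38 mmol/kg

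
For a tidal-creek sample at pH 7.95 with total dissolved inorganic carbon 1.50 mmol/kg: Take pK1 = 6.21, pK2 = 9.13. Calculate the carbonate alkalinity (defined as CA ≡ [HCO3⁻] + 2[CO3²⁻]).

CA = [HCO3⁻] + 2[CO3²⁻] = (α₁ + 2α₂)·DIC
At pH 7.95: [H⁺]/K1 = 10^-1.74 = 0.018197, K2/[H⁺] = 10^-1.18 = 0.066069
α₁ = 1/(1 + 0.018197 + 0.066069) = 1/1.0843 = 0.9223; α₂ = α₁·K2/[H⁺] = 0.06093
α₁ + 2α₂ = 1.0442
CA = 1.0442 × 1.50 = 1.57 mmol/kg

CA = 1.57 mmol/kg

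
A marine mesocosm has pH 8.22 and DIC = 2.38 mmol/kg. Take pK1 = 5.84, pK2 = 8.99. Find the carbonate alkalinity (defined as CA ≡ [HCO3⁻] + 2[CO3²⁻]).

CA = [HCO3⁻] + 2[CO3²⁻] = (α₁ + 2α₂)·DIC
At pH 8.22: [H⁺]/K1 = 10^-2.38 = 0.0041687, K2/[H⁺] = 10^-0.77 = 0.16982
α₁ = 1/(1 + 0.0041687 + 0.16982) = 1/1.1740 = 0.8518; α₂ = α₁·K2/[H⁺] = 0.1447
α₁ + 2α₂ = 1.1411
CA = 1.1411 × 2.38 = 2.72 mmol/kg

CA = 2.72 mmol/kg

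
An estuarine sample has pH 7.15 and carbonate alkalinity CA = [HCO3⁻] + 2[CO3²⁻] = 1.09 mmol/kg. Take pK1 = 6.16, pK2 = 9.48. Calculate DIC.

DIC = 1.20 mmol/kg

CA = [HCO3⁻] + 2[CO3²⁻] = (α₁ + 2α₂)·DIC
At pH 7.15: [H⁺]/K1 = 10^-0.99 = 0.10233, K2/[H⁺] = 10^-2.33 = 0.0046774
α₁ = 1/(1 + 0.10233 + 0.0046774) = 1/1.1070 = 0.9033; α₂ = α₁·K2/[H⁺] = 0.004225
α₁ + 2α₂ = 0.9118
DIC = CA / (α₁ + 2α₂) = 1.09 / 0.9118 = 1.20 mmol/kg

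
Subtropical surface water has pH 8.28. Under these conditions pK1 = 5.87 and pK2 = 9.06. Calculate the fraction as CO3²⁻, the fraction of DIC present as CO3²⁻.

α₂ = 1 / (1 + [H⁺]/K2 + [H⁺]²/(K1K2)) = 1 / (1 + 10^+0.78 + 10^-1.63)
   = 1 / (1 + 6.0256 + 0.023442) = 1/7.0490 = 0.1419

α₂ = 0.142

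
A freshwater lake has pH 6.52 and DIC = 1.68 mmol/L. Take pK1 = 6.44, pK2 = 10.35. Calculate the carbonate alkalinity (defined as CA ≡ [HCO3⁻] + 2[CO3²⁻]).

CA = [HCO3⁻] + 2[CO3²⁻] = (α₁ + 2α₂)·DIC
At pH 6.52: [H⁺]/K1 = 10^-0.08 = 0.83176, K2/[H⁺] = 10^-3.83 = 0.00014791
α₁ = 1/(1 + 0.83176 + 0.00014791) = 1/1.8319 = 0.5459; α₂ = α₁·K2/[H⁺] = 8.074×10^-5
α₁ + 2α₂ = 0.5460
CA = 0.5460 × 1.68 = 0.917 mmol/L

CA = 0.917 mmol/L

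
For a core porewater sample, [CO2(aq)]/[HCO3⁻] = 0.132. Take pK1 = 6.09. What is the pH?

pH = 6.97

From K1 = [H⁺][HCO3⁻]/[CO2(aq)]:  pH = pK1 − log₁₀([CO2(aq)]/[HCO3⁻])
log₁₀(0.132) = -0.879
pH = 6.09 − (-0.879) = 6.97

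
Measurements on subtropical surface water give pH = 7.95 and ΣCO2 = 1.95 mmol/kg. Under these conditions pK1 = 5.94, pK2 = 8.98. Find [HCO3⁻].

α₁ = 1 / (1 + [H⁺]/K1 + K2/[H⁺]) = 1 / (1 + 10^-2.01 + 10^-1.03)
   = 1 / (1 + 0.0097724 + 0.093325) = 1/1.1031 = 0.9065
[HCO3⁻] = α₁ × DIC = 0.9065 × 1.95 = 1.77 mmol/kg

[HCO3⁻] = 1.77 mmol/kg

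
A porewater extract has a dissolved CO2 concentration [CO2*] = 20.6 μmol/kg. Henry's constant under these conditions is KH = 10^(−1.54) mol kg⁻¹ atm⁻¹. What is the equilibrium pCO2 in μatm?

KH = 10^(−1.54) = 2.884×10^-2 mol kg⁻¹ atm⁻¹
pCO2 = [CO2*]/KH = 20.6×10^-6 / 2.884×10^-2 = 7.14×10^-4 atm = 714 μatm

pCO2 = 714 μatm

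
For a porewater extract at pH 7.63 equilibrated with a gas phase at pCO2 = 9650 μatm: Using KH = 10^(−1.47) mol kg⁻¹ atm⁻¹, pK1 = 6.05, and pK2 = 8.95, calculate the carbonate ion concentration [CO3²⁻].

[CO2*] = KH · pCO2 = 10^(−1.47) × 9650×10^-6 = 3.270×10^-4 mol/kg
α₀ = 1/(1 + K1/[H⁺] + K1K2/[H⁺]²) = 1/(1 + 10^+1.58 + 10^+0.26) = 0.02449
DIC = [CO2*]/α₀ = 3.270×10^-4 / 0.02449 = 13.35 mmol/kg
[CO3²⁻] = α₂·DIC; α₂ = 0.04456, so [CO3²⁻] = 0.04456 × 13.35 = 0.595 mmol/kg

[CO3²⁻] = 0.595 mmol/kg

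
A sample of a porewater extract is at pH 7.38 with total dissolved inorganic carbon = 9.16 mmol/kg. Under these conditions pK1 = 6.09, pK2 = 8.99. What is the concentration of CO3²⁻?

α₂ = 1 / (1 + [H⁺]/K2 + [H⁺]²/(K1K2)) = 1 / (1 + 10^+1.61 + 10^+0.32)
   = 1 / (1 + 40.738 + 2.0893) = 1/43.827 = 0.02282
[CO3²⁻] = α₂ × DIC = 0.02282 × 9.16 = 0.209 mmol/kg

[CO3²⁻] = 0.209 mmol/kg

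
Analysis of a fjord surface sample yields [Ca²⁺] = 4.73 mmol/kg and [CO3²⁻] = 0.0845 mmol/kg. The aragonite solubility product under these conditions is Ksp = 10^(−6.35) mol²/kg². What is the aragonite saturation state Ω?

Ksp = 10^(−6.35) = 4.467×10^-7
Ω = [Ca²⁺][CO3²⁻]/Ksp = (4.73×10^-3)(0.0845×10^-3) / 4.467×10^-7 = 0.895

Ω = 0.895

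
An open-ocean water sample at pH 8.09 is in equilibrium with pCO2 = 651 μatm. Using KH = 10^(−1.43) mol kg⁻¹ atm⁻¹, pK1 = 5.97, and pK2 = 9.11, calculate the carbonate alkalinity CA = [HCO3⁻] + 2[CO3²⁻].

[CO2*] = KH · pCO2 = 10^(−1.43) × 651×10^-6 = 2.419×10^-5 mol/kg
α₀ = 1/(1 + K1/[H⁺] + K1K2/[H⁺]²) = 1/(1 + 10^+2.12 + 10^+1.10) = 0.006877
DIC = [CO2*]/α₀ = 2.419×10^-5 / 0.006877 = 3.517 mmol/kg
CA = (α₁ + 2α₂)·DIC = (0.9065 + 2×0.08657) × 3.517 = 3.80 mmol/kg

CA = 3.80 mmol/kg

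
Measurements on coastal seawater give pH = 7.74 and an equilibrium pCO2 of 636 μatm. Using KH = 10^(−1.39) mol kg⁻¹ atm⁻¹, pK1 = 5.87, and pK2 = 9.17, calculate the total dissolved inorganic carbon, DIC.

[CO2*] = KH · pCO2 = 10^(−1.39) × 636×10^-6 = 2.591×10^-5 mol/kg
α₀ = 1/(1 + K1/[H⁺] + K1K2/[H⁺]²) = 1/(1 + 10^+1.87 + 10^+0.44) = 0.01284
DIC = [CO2*]/α₀ = 2.591×10^-5 / 0.01284 = 2.02 mmol/kg

DIC = 2.02 mmol/kg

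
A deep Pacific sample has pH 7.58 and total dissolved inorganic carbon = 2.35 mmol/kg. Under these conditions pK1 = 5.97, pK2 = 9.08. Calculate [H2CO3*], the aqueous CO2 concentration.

[CO2*] = 0.0546 mmol/kg

α₀ = 1 / (1 + K1/[H⁺] + K1K2/[H⁺]²) = 1 / (1 + 10^+1.61 + 10^+0.11)
   = 1 / (1 + 40.738 + 1.2882) = 1/43.026 = 0.02324
[CO2*] = α₀ × DIC = 0.02324 × 2.35 = 0.0546 mmol/kg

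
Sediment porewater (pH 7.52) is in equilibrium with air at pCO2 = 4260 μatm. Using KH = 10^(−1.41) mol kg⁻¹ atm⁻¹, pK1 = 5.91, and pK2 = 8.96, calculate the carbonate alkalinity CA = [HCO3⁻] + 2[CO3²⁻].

CA = 7.24 mmol/kg

[CO2*] = KH · pCO2 = 10^(−1.41) × 4260×10^-6 = 1.657×10^-4 mol/kg
α₀ = 1/(1 + K1/[H⁺] + K1K2/[H⁺]²) = 1/(1 + 10^+1.61 + 10^+0.17) = 0.02314
DIC = [CO2*]/α₀ = 1.657×10^-4 / 0.02314 = 7.163 mmol/kg
CA = (α₁ + 2α₂)·DIC = (0.9426 + 2×0.03423) × 7.163 = 7.24 mmol/kg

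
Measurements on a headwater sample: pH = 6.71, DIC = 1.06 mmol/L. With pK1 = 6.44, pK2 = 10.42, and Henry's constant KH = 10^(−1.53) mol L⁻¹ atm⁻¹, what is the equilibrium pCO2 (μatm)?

α₀ = 1 / (1 + K1/[H⁺] + K1K2/[H⁺]²) = 1 / (1 + 10^+0.27 + 10^-3.44)
   = 1 / (1 + 1.8621 + 0.00036308) = 1/2.8625 = 0.3494
[CO2*] = α₀ × DIC = 0.3494 × 1.06 = 0.3703 mmol/L
pCO2 = [CO2*]/KH = 3.703×10^-4 / 2.951×10^-2 = 1.25×10^4 μatm

pCO2 = 1.25×10^4 μatm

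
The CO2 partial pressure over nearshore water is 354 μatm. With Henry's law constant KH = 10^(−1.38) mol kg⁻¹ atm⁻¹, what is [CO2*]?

[CO2*] = 14.8 μmol/kg

KH = 10^(−1.38) = 4.169×10^-2 mol kg⁻¹ atm⁻¹
[CO2*] = KH · pCO2 = 4.169×10^-2 × 354×10^-6 atm = 1.48×10^-5 mol/kg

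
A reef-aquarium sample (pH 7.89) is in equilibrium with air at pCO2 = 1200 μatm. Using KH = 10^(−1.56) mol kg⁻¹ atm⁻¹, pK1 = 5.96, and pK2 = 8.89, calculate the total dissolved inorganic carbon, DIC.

[CO2*] = KH · pCO2 = 10^(−1.56) × 1200×10^-6 = 3.305×10^-5 mol/kg
α₀ = 1/(1 + K1/[H⁺] + K1K2/[H⁺]²) = 1/(1 + 10^+1.93 + 10^+0.93) = 0.01057
DIC = [CO2*]/α₀ = 3.305×10^-5 / 0.01057 = 3.13 mmol/kg

DIC = 3.13 mmol/kg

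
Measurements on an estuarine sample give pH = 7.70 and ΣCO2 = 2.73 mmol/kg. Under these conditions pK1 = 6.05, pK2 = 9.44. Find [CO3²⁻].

α₂ = 1 / (1 + [H⁺]/K2 + [H⁺]²/(K1K2)) = 1 / (1 + 10^+1.74 + 10^+0.09)
   = 1 / (1 + 54.954 + 1.2303) = 1/57.184 = 0.01749
[CO3²⁻] = α₂ × DIC = 0.01749 × 2.73 = 0.0477 mmol/kg

[CO3²⁻] = 0.0477 mmol/kg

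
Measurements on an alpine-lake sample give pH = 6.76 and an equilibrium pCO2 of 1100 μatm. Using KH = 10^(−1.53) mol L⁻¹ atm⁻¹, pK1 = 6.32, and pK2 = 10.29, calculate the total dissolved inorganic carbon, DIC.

DIC = 0.122 mmol/L

[CO2*] = KH · pCO2 = 10^(−1.53) × 1100×10^-6 = 3.246×10^-5 mol/L
α₀ = 1/(1 + K1/[H⁺] + K1K2/[H⁺]²) = 1/(1 + 10^+0.44 + 10^-3.09) = 0.2663
DIC = [CO2*]/α₀ = 3.246×10^-5 / 0.2663 = 0.122 mmol/L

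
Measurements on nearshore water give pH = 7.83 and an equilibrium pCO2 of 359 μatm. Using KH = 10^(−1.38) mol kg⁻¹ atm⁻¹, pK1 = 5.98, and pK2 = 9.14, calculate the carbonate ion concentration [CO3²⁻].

[CO2*] = KH · pCO2 = 10^(−1.38) × 359×10^-6 = 1.497×10^-5 mol/kg
α₀ = 1/(1 + K1/[H⁺] + K1K2/[H⁺]²) = 1/(1 + 10^+1.85 + 10^+0.54) = 0.01329
DIC = [CO2*]/α₀ = 1.497×10^-5 / 0.01329 = 1.126 mmol/kg
[CO3²⁻] = α₂·DIC; α₂ = 0.04607, so [CO3²⁻] = 0.04607 × 1.126 = 0.0519 mmol/kg

[CO3²⁻] = 0.0519 mmol/kg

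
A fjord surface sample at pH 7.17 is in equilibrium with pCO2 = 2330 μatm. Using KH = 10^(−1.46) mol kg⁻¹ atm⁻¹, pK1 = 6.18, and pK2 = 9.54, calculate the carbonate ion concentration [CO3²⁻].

[CO2*] = KH · pCO2 = 10^(−1.46) × 2330×10^-6 = 8.079×10^-5 mol/kg
α₀ = 1/(1 + K1/[H⁺] + K1K2/[H⁺]²) = 1/(1 + 10^+0.99 + 10^-1.38) = 0.09247
DIC = [CO2*]/α₀ = 8.079×10^-5 / 0.09247 = 0.8737 mmol/kg
[CO3²⁻] = α₂·DIC; α₂ = 0.003855, so [CO3²⁻] = 0.003855 × 0.8737 = 0.00337 mmol/kg = 3.37 μmol/kg

[CO3²⁻] = 3.37 μmol/kg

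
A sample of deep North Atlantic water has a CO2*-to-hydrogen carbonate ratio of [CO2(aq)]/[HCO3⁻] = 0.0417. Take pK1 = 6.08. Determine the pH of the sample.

pH = 7.46

From K1 = [H⁺][HCO3⁻]/[CO2(aq)]:  pH = pK1 − log₁₀([CO2(aq)]/[HCO3⁻])
log₁₀(0.0417) = -1.380
pH = 6.08 − (-1.380) = 7.46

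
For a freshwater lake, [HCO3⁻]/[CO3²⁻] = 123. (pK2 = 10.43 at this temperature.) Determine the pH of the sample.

pH = 8.34

From K2 = [H⁺][CO3²⁻]/[HCO3⁻]:  pH = pK2 − log₁₀([HCO3⁻]/[CO3²⁻])
log₁₀(123) = +2.090
pH = 10.43 − (+2.090) = 8.34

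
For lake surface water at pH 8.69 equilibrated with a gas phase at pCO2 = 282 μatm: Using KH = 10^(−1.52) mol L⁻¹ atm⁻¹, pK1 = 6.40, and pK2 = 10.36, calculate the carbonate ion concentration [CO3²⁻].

[CO3²⁻] = 0.0355 mmol/L

[CO2*] = KH · pCO2 = 10^(−1.52) × 282×10^-6 = 8.516×10^-6 mol/L
α₀ = 1/(1 + K1/[H⁺] + K1K2/[H⁺]²) = 1/(1 + 10^+2.29 + 10^+0.62) = 0.004996
DIC = [CO2*]/α₀ = 8.516×10^-6 / 0.004996 = 1.705 mmol/L
[CO3²⁻] = α₂·DIC; α₂ = 0.02083, so [CO3²⁻] = 0.02083 × 1.705 = 0.0355 mmol/L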